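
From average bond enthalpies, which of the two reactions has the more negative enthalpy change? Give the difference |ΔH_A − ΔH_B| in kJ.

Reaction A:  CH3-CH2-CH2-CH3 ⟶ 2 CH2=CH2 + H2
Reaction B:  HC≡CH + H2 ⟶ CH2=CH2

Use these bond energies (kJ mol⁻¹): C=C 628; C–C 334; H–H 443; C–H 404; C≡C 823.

Reaction B, by 281 kJ

Reaction A:
  Bonds broken (reactants):
    C–C: 3 × 334 = 1002
    C–H: 10 × 404 = 4040
    Σ(broken) = 5042 kJ
  Bonds formed (products):
    C–H: 8 × 404 = 3232
    C=C: 2 × 628 = 1256
    H–H: 1 × 443 = 443
    Σ(formed) = 4931 kJ
  ΔH_A = 5042 − 4931 = +111 kJ
Reaction B:
  Bonds broken (reactants):
    C≡C: 1 × 823 = 823
    C–H: 2 × 404 = 808
    H–H: 1 × 443 = 443
    Σ(broken) = 2074 kJ
  Bonds formed (products):
    C–H: 4 × 404 = 1616
    C=C: 1 × 628 = 628
    Σ(formed) = 2244 kJ
  ΔH_B = 2074 − 2244 = −170 kJ
ΔH_A − ΔH_B = +281 kJ, so reaction B has the more negative ΔH; |ΔH_A − ΔH_B| = 281 kJ.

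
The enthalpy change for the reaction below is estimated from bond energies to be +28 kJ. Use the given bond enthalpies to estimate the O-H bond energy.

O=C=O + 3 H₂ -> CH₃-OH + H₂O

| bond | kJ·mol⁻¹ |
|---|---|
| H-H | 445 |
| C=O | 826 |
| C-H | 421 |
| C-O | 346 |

Let D be the O-H bond energy.
Σ(broken) = 2×826 + 3×445 = 2987
Σ(formed) = 3×421 + 1×346 + 3×D = 1609 + 3D
ΔH = Σ(broken) − Σ(formed) = (2987) − (1609 + 3D) = +1378 − 3D
Setting this equal to +28 kJ gives 3D = 1350, so D = 450 kJ/mol.

D(O-H) ≈ 450 kJ/mol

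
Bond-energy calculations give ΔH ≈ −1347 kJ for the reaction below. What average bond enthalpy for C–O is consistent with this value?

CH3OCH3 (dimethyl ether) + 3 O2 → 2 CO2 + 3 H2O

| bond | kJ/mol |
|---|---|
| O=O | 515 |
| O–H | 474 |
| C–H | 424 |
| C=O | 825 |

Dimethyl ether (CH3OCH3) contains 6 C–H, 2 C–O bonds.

Let D be the C–O bond energy.
Σ(broken) = 6×424 + 2×D + 3×515 = 4089 + 2D
Σ(formed) = 4×825 + 6×474 = 6144
ΔH = Σ(broken) − Σ(formed) = (4089 + 2D) − (6144) = −2055 + 2D
Setting this equal to −1347 kJ gives 2D = 708, so D = 354 kJ/mol.

D(C–O) ≈ 354 kJ/mol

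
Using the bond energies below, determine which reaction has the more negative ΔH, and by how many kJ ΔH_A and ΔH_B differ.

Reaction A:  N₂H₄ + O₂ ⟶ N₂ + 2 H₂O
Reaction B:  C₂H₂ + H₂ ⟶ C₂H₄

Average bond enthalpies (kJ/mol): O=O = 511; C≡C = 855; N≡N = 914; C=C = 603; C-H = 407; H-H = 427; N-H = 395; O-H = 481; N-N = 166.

Reaction A, by 446 kJ

Reaction A:
  Bonds broken (reactants):
    N-H: 4 × 395 = 1580
    N-N: 1 × 166 = 166
    O=O: 1 × 511 = 511
    Σ(broken) = 2257 kJ
  Bonds formed (products):
    N≡N: 1 × 914 = 914
    O-H: 4 × 481 = 1924
    Σ(formed) = 2838 kJ
  ΔH_A = 2257 − 2838 = −581 kJ
Reaction B:
  Bonds broken (reactants):
    C≡C: 1 × 855 = 855
    C-H: 2 × 407 = 814
    H-H: 1 × 427 = 427
    Σ(broken) = 2096 kJ
  Bonds formed (products):
    C-H: 4 × 407 = 1628
    C=C: 1 × 603 = 603
    Σ(formed) = 2231 kJ
  ΔH_B = 2096 − 2231 = −135 kJ
ΔH_A − ΔH_B = −446 kJ, so reaction A has the more negative ΔH; |ΔH_A − ΔH_B| = 446 kJ.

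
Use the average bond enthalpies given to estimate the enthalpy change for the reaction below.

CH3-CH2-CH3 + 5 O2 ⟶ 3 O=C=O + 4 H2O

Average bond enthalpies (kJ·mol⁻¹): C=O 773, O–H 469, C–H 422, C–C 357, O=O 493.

ΔH ≈ −1835 kJ

Bonds broken (reactants):
  C–C: 2 × 357 = 714
  C–H: 8 × 422 = 3376
  O=O: 5 × 493 = 2465
  Σ(broken) = 6555 kJ
Bonds formed (products):
  C=O: 6 × 773 = 4638
  O–H: 8 × 469 = 3752
  Σ(formed) = 8390 kJ
ΔH = Σ(broken) − Σ(formed) = 6555 − 8390 = −1835 kJ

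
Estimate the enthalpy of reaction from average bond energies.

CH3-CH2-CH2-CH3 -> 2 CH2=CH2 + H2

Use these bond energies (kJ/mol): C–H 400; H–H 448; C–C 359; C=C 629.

Bonds broken (reactants):
  C–C: 3 × 359 = 1077
  C–H: 10 × 400 = 4000
  Σ(broken) = 5077 kJ
Bonds formed (products):
  C–H: 8 × 400 = 3200
  C=C: 2 × 629 = 1258
  H–H: 1 × 448 = 448
  Σ(formed) = 4906 kJ
ΔH = Σ(broken) − Σ(formed) = 5077 − 4906 = +171 kJ

ΔH ≈ +171 kJ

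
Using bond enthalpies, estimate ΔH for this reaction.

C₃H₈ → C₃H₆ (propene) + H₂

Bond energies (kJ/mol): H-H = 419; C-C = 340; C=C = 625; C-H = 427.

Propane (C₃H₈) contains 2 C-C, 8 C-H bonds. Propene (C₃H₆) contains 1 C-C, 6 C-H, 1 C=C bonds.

Bonds broken (reactants):
  C-C: 2 × 340 = 680
  C-H: 8 × 427 = 3416
  Σ(broken) = 4096 kJ
Bonds formed (products):
  C-C: 1 × 340 = 340
  C-H: 6 × 427 = 2562
  C=C: 1 × 625 = 625
  H-H: 1 × 419 = 419
  Σ(formed) = 3946 kJ
ΔH = Σ(broken) − Σ(formed) = 4096 − 3946 = +150 kJ

ΔH ≈ +150 kJ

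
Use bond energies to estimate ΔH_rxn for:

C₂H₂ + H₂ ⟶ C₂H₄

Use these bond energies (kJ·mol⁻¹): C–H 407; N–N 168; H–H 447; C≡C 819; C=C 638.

ΔH ≈ −186 kJ

Bonds broken (reactants):
  C≡C: 1 × 819 = 819
  C–H: 2 × 407 = 814
  H–H: 1 × 447 = 447
  Σ(broken) = 2080 kJ
Bonds formed (products):
  C–H: 4 × 407 = 1628
  C=C: 1 × 638 = 638
  Σ(formed) = 2266 kJ
ΔH = Σ(broken) − Σ(formed) = 2080 − 2266 = −186 kJ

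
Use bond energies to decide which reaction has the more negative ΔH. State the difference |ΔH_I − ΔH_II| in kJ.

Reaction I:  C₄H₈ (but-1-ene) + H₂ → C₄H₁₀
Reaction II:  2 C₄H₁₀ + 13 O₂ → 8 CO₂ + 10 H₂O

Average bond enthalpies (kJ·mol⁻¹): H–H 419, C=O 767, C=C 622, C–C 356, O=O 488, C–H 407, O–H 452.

Reaction II, by 4563 kJ

Reaction I:
  Bonds broken (reactants):
    C–C: 2 × 356 = 712
    C–H: 8 × 407 = 3256
    C=C: 1 × 622 = 622
    H–H: 1 × 419 = 419
    Σ(broken) = 5009 kJ
  Bonds formed (products):
    C–C: 3 × 356 = 1068
    C–H: 10 × 407 = 4070
    Σ(formed) = 5138 kJ
  ΔH_I = 5009 − 5138 = −129 kJ
Reaction II:
  Bonds broken (reactants):
    C–C: 6 × 356 = 2136
    C–H: 20 × 407 = 8140
    O=O: 13 × 488 = 6344
    Σ(broken) = 16620 kJ
  Bonds formed (products):
    C=O: 16 × 767 = 12272
    O–H: 20 × 452 = 9040
    Σ(formed) = 21312 kJ
  ΔH_II = 16620 − 21312 = −4692 kJ
ΔH_I − ΔH_II = +4563 kJ, so reaction II has the more negative ΔH; |ΔH_I − ΔH_II| = 4563 kJ.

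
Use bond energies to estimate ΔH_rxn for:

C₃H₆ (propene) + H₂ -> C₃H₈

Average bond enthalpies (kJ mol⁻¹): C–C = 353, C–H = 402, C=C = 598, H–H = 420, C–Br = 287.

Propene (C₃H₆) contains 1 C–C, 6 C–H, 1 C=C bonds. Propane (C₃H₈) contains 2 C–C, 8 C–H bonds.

ΔH ≈ −139 kJ

Bonds broken (reactants):
  C–C: 1 × 353 = 353
  C–H: 6 × 402 = 2412
  C=C: 1 × 598 = 598
  H–H: 1 × 420 = 420
  Σ(broken) = 3783 kJ
Bonds formed (products):
  C–C: 2 × 353 = 706
  C–H: 8 × 402 = 3216
  Σ(formed) = 3922 kJ
ΔH = Σ(broken) − Σ(formed) = 3783 − 3922 = −139 kJ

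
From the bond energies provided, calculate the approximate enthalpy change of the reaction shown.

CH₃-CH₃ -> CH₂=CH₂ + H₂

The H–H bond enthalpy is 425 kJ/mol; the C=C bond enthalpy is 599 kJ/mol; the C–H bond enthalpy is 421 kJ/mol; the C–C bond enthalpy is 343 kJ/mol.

Bonds broken (reactants):
  C–C: 1 × 343 = 343
  C–H: 6 × 421 = 2526
  Σ(broken) = 2869 kJ
Bonds formed (products):
  C–H: 4 × 421 = 1684
  C=C: 1 × 599 = 599
  H–H: 1 × 425 = 425
  Σ(formed) = 2708 kJ
ΔH = Σ(broken) − Σ(formed) = 2869 − 2708 = +161 kJ

ΔH ≈ +161 kJ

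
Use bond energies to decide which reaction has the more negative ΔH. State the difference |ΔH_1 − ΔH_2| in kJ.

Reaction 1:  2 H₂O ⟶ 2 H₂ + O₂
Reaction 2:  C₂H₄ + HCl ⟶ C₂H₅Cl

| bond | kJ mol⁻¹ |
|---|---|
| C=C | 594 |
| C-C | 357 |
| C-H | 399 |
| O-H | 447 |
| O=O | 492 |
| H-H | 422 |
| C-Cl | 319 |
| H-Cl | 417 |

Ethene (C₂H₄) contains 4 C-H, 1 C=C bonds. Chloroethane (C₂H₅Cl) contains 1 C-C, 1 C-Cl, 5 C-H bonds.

Reaction 1:
  Bonds broken (reactants):
    O-H: 4 × 447 = 1788
    Σ(broken) = 1788 kJ
  Bonds formed (products):
    H-H: 2 × 422 = 844
    O=O: 1 × 492 = 492
    Σ(formed) = 1336 kJ
  ΔH_1 = 1788 − 1336 = +452 kJ
Reaction 2:
  Bonds broken (reactants):
    C-H: 4 × 399 = 1596
    C=C: 1 × 594 = 594
    H-Cl: 1 × 417 = 417
    Σ(broken) = 2607 kJ
  Bonds formed (products):
    C-C: 1 × 357 = 357
    C-Cl: 1 × 319 = 319
    C-H: 5 × 399 = 1995
    Σ(formed) = 2671 kJ
  ΔH_2 = 2607 − 2671 = −64 kJ
ΔH_1 − ΔH_2 = +516 kJ, so reaction 2 has the more negative ΔH; |ΔH_1 − ΔH_2| = 516 kJ.

Reaction 2, by 516 kJ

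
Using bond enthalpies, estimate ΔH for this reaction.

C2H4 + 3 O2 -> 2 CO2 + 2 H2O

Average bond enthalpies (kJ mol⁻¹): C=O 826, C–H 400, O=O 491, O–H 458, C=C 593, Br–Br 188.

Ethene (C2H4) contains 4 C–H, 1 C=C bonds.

ΔH ≈ −1470 kJ

Bonds broken (reactants):
  C–H: 4 × 400 = 1600
  C=C: 1 × 593 = 593
  O=O: 3 × 491 = 1473
  Σ(broken) = 3666 kJ
Bonds formed (products):
  C=O: 4 × 826 = 3304
  O–H: 4 × 458 = 1832
  Σ(formed) = 5136 kJ
ΔH = Σ(broken) − Σ(formed) = 3666 − 5136 = −1470 kJ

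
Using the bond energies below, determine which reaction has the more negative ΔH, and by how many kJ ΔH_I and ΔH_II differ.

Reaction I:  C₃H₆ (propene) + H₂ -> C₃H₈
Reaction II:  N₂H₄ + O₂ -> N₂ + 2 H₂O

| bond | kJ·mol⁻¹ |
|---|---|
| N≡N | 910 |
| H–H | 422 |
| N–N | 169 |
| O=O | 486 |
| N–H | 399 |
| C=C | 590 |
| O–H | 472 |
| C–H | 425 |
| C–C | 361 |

Reaction II, by 348 kJ

Reaction I:
  Bonds broken (reactants):
    C–C: 1 × 361 = 361
    C–H: 6 × 425 = 2550
    C=C: 1 × 590 = 590
    H–H: 1 × 422 = 422
    Σ(broken) = 3923 kJ
  Bonds formed (products):
    C–C: 2 × 361 = 722
    C–H: 8 × 425 = 3400
    Σ(formed) = 4122 kJ
  ΔH_I = 3923 − 4122 = −199 kJ
Reaction II:
  Bonds broken (reactants):
    N–H: 4 × 399 = 1596
    N–N: 1 × 169 = 169
    O=O: 1 × 486 = 486
    Σ(broken) = 2251 kJ
  Bonds formed (products):
    N≡N: 1 × 910 = 910
    O–H: 4 × 472 = 1888
    Σ(formed) = 2798 kJ
  ΔH_II = 2251 − 2798 = −547 kJ
ΔH_I − ΔH_II = +348 kJ, so reaction II has the more negative ΔH; |ΔH_I − ΔH_II| = 348 kJ.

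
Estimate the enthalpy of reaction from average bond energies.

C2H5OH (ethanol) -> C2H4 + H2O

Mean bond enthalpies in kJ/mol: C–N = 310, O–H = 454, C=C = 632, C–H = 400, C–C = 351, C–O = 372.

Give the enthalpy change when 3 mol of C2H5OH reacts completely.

Bonds broken (reactants):
  C–C: 1 × 351 = 351
  C–H: 5 × 400 = 2000
  C–O: 1 × 372 = 372
  O–H: 1 × 454 = 454
  Σ(broken) = 3177 kJ
Bonds formed (products):
  C–H: 4 × 400 = 1600
  C=C: 1 × 632 = 632
  O–H: 2 × 454 = 908
  Σ(formed) = 3140 kJ
ΔH = Σ(broken) − Σ(formed) = 3177 − 3140 = +37 kJ
For 3× the reaction as written: 3 × (+37) = +111 kJ

ΔH = +111 kJ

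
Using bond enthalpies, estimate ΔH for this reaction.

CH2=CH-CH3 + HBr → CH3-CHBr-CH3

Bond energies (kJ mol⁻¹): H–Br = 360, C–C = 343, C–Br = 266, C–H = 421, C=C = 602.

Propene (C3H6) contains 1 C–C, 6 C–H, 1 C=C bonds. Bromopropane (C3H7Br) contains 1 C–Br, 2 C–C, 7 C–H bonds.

Bonds broken (reactants):
  C–C: 1 × 343 = 343
  C–H: 6 × 421 = 2526
  C=C: 1 × 602 = 602
  H–Br: 1 × 360 = 360
  Σ(broken) = 3831 kJ
Bonds formed (products):
  C–Br: 1 × 266 = 266
  C–C: 2 × 343 = 686
  C–H: 7 × 421 = 2947
  Σ(formed) = 3899 kJ
ΔH = Σ(broken) − Σ(formed) = 3831 − 3899 = −68 kJ

ΔH ≈ −68 kJ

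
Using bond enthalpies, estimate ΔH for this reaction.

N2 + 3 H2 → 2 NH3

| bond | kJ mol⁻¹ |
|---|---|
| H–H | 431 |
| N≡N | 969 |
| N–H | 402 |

Bonds broken (reactants):
  H–H: 3 × 431 = 1293
  N≡N: 1 × 969 = 969
  Σ(broken) = 2262 kJ
Bonds formed (products):
  N–H: 6 × 402 = 2412
  Σ(formed) = 2412 kJ
ΔH = Σ(broken) − Σ(formed) = 2262 − 2412 = −150 kJ

ΔH ≈ −150 kJ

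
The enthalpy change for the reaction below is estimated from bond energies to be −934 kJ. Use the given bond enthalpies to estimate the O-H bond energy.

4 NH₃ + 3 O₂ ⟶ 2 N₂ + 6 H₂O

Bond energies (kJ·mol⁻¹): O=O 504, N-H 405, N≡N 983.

Let D be the O-H bond energy.
Σ(broken) = 12×405 + 3×504 = 6372
Σ(formed) = 2×983 + 12×D = 1966 + 12D
ΔH = Σ(broken) − Σ(formed) = (6372) − (1966 + 12D) = +4406 − 12D
Setting this equal to −934 kJ gives 12D = 5340, so D = 445 kJ/mol.

D(O-H) ≈ 445 kJ/mol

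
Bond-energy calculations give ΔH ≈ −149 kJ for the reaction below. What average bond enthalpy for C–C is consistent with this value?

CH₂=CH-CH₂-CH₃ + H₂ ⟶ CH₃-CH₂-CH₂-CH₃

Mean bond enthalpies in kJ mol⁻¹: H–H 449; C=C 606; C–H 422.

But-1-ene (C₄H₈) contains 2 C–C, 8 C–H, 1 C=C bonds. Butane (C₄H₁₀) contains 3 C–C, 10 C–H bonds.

Let D be the C–C bond energy.
Σ(broken) = 2×D + 8×422 + 1×606 + 1×449 = 4431 + 2D
Σ(formed) = 3×D + 10×422 = 4220 + 3D
ΔH = Σ(broken) − Σ(formed) = (4431 + 2D) − (4220 + 3D) = +211 − D
Setting this equal to −149 kJ gives D = 360 kJ/mol.

D(C–C) ≈ 360 kJ/mol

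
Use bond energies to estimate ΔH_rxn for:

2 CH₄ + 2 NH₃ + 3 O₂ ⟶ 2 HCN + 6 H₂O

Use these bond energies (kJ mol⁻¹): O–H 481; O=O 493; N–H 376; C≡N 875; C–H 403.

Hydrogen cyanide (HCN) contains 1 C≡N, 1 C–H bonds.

Bonds broken (reactants):
  C–H: 8 × 403 = 3224
  N–H: 6 × 376 = 2256
  O=O: 3 × 493 = 1479
  Σ(broken) = 6959 kJ
Bonds formed (products):
  C≡N: 2 × 875 = 1750
  C–H: 2 × 403 = 806
  O–H: 12 × 481 = 5772
  Σ(formed) = 8328 kJ
ΔH = Σ(broken) − Σ(formed) = 6959 − 8328 = −1369 kJ

ΔH ≈ −1369 kJ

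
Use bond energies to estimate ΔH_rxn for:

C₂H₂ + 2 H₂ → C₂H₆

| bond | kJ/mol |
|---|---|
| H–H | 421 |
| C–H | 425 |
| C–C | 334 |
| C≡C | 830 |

ΔH ≈ −362 kJ

Bonds broken (reactants):
  C≡C: 1 × 830 = 830
  C–H: 2 × 425 = 850
  H–H: 2 × 421 = 842
  Σ(broken) = 2522 kJ
Bonds formed (products):
  C–C: 1 × 334 = 334
  C–H: 6 × 425 = 2550
  Σ(formed) = 2884 kJ
ΔH = Σ(broken) − Σ(formed) = 2522 − 2884 = −362 kJ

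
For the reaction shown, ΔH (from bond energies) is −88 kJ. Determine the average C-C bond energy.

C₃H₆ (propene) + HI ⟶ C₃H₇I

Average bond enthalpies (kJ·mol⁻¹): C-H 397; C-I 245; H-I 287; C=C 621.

D(C-C) ≈ 354 kJ/mol

Let D be the C-C bond energy.
Σ(broken) = 1×D + 6×397 + 1×621 + 1×287 = 3290 + D
Σ(formed) = 2×D + 7×397 + 1×245 = 3024 + 2D
ΔH = Σ(broken) − Σ(formed) = (3290 + D) − (3024 + 2D) = +266 − D
Setting this equal to −88 kJ gives D = 354 kJ/mol.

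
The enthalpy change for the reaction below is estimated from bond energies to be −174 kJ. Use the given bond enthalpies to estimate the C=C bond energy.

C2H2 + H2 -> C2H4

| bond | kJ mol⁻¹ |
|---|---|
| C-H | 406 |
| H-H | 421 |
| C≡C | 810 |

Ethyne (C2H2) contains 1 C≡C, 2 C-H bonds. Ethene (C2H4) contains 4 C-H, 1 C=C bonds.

D(C=C) ≈ 593 kJ/mol

Let D be the C=C bond energy.
Σ(broken) = 1×810 + 2×406 + 1×421 = 2043
Σ(formed) = 4×406 + 1×D = 1624 + D
ΔH = Σ(broken) − Σ(formed) = (2043) − (1624 + D) = +419 − D
Setting this equal to −174 kJ gives D = 593 kJ/mol.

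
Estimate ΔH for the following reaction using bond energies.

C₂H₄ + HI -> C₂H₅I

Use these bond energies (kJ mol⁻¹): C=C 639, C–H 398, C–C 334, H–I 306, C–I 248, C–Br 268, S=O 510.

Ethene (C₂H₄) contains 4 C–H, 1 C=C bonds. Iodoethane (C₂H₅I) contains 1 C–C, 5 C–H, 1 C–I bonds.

Bonds broken (reactants):
  C–H: 4 × 398 = 1592
  C=C: 1 × 639 = 639
  H–I: 1 × 306 = 306
  Σ(broken) = 2537 kJ
Bonds formed (products):
  C–C: 1 × 334 = 334
  C–H: 5 × 398 = 1990
  C–I: 1 × 248 = 248
  Σ(formed) = 2572 kJ
ΔH = Σ(broken) − Σ(formed) = 2537 − 2572 = −35 kJ

ΔH ≈ −35 kJ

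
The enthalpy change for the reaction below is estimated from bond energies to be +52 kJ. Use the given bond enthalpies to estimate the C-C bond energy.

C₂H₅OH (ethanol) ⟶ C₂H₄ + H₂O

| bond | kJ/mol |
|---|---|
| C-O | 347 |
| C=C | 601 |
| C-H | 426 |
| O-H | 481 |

Let D be the C-C bond energy.
Σ(broken) = 1×D + 5×426 + 1×347 + 1×481 = 2958 + D
Σ(formed) = 4×426 + 1×601 + 2×481 = 3267
ΔH = Σ(broken) − Σ(formed) = (2958 + D) − (3267) = −309 + D
Setting this equal to +52 kJ gives D = 361 kJ/mol.

D(C-C) ≈ 361 kJ/mol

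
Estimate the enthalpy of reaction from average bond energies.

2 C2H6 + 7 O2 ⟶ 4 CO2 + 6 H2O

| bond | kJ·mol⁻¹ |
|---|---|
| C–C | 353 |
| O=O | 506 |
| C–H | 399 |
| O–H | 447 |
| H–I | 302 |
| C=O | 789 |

Bonds broken (reactants):
  C–C: 2 × 353 = 706
  C–H: 12 × 399 = 4788
  O=O: 7 × 506 = 3542
  Σ(broken) = 9036 kJ
Bonds formed (products):
  C=O: 8 × 789 = 6312
  O–H: 12 × 447 = 5364
  Σ(formed) = 11676 kJ
ΔH = Σ(broken) − Σ(formed) = 9036 − 11676 = −2640 kJ

ΔH ≈ −2640 kJ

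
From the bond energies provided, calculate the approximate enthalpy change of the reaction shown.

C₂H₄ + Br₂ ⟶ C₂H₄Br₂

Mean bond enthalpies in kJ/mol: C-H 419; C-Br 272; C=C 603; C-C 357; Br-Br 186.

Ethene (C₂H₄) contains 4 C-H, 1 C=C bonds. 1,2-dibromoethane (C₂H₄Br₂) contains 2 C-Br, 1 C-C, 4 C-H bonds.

Bonds broken (reactants):
  Br-Br: 1 × 186 = 186
  C-H: 4 × 419 = 1676
  C=C: 1 × 603 = 603
  Σ(broken) = 2465 kJ
Bonds formed (products):
  C-Br: 2 × 272 = 544
  C-C: 1 × 357 = 357
  C-H: 4 × 419 = 1676
  Σ(formed) = 2577 kJ
ΔH = Σ(broken) − Σ(formed) = 2465 − 2577 = −112 kJ

ΔH ≈ −112 kJ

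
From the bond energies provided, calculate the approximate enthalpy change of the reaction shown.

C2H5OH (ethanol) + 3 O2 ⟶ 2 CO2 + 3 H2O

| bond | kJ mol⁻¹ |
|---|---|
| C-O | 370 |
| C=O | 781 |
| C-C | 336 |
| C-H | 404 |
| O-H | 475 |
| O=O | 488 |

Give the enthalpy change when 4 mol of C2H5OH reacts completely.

ΔH = −5236 kJ

Bonds broken (reactants):
  C-C: 1 × 336 = 336
  C-H: 5 × 404 = 2020
  C-O: 1 × 370 = 370
  O-H: 1 × 475 = 475
  O=O: 3 × 488 = 1464
  Σ(broken) = 4665 kJ
Bonds formed (products):
  C=O: 4 × 781 = 3124
  O-H: 6 × 475 = 2850
  Σ(formed) = 5974 kJ
ΔH = Σ(broken) − Σ(formed) = 4665 − 5974 = −1309 kJ
For 4× the reaction as written: 4 × (−1309) = −5236 kJ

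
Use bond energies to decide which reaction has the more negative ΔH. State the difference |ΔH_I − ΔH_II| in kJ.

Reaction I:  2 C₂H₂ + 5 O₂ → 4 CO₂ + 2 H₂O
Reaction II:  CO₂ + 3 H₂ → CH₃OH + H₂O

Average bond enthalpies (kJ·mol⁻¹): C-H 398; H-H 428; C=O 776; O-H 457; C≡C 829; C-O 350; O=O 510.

Reaction I, by 2157 kJ

Reaction I:
  Bonds broken (reactants):
    C≡C: 2 × 829 = 1658
    C-H: 4 × 398 = 1592
    O=O: 5 × 510 = 2550
    Σ(broken) = 5800 kJ
  Bonds formed (products):
    C=O: 8 × 776 = 6208
    O-H: 4 × 457 = 1828
    Σ(formed) = 8036 kJ
  ΔH_I = 5800 − 8036 = −2236 kJ
Reaction II:
  Bonds broken (reactants):
    C=O: 2 × 776 = 1552
    H-H: 3 × 428 = 1284
    Σ(broken) = 2836 kJ
  Bonds formed (products):
    C-H: 3 × 398 = 1194
    C-O: 1 × 350 = 350
    O-H: 3 × 457 = 1371
    Σ(formed) = 2915 kJ
  ΔH_II = 2836 − 2915 = −79 kJ
ΔH_I − ΔH_II = −2157 kJ, so reaction I has the more negative ΔH; |ΔH_I − ΔH_II| = 2157 kJ.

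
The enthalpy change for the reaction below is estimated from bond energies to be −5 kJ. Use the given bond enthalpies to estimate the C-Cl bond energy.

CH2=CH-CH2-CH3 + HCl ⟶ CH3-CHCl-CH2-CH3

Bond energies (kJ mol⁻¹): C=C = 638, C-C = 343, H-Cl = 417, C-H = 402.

D(C-Cl) ≈ 315 kJ/mol

Let D be the C-Cl bond energy.
Σ(broken) = 2×343 + 8×402 + 1×638 + 1×417 = 4957
Σ(formed) = 3×343 + 1×D + 9×402 = 4647 + D
ΔH = Σ(broken) − Σ(formed) = (4957) − (4647 + D) = +310 − D
Setting this equal to −5 kJ gives D = 315 kJ/mol.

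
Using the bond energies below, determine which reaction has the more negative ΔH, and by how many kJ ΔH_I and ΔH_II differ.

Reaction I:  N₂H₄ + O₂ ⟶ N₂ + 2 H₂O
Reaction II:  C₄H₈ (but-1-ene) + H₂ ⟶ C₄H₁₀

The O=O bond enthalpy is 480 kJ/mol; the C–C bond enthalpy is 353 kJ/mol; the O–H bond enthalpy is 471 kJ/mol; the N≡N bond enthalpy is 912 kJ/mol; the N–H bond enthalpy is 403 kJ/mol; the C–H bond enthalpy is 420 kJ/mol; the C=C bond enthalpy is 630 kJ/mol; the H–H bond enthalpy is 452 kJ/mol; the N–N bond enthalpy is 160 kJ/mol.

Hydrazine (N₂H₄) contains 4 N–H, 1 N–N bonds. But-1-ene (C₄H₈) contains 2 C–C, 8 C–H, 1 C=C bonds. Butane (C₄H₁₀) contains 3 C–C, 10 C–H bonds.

Reaction I:
  Bonds broken (reactants):
    N–H: 4 × 403 = 1612
    N–N: 1 × 160 = 160
    O=O: 1 × 480 = 480
    Σ(broken) = 2252 kJ
  Bonds formed (products):
    N≡N: 1 × 912 = 912
    O–H: 4 × 471 = 1884
    Σ(formed) = 2796 kJ
  ΔH_I = 2252 − 2796 = −544 kJ
Reaction II:
  Bonds broken (reactants):
    C–C: 2 × 353 = 706
    C–H: 8 × 420 = 3360
    C=C: 1 × 630 = 630
    H–H: 1 × 452 = 452
    Σ(broken) = 5148 kJ
  Bonds formed (products):
    C–C: 3 × 353 = 1059
    C–H: 10 × 420 = 4200
    Σ(formed) = 5259 kJ
  ΔH_II = 5148 − 5259 = −111 kJ
ΔH_I − ΔH_II = −433 kJ, so reaction I has the more negative ΔH; |ΔH_I − ΔH_II| = 433 kJ.

Reaction I, by 433 kJ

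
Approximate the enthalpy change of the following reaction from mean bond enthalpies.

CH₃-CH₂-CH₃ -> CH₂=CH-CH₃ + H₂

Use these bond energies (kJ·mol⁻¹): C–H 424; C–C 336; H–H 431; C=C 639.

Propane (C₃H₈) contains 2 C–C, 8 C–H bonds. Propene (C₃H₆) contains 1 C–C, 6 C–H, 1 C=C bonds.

Bonds broken (reactants):
  C–C: 2 × 336 = 672
  C–H: 8 × 424 = 3392
  Σ(broken) = 4064 kJ
Bonds formed (products):
  C–C: 1 × 336 = 336
  C–H: 6 × 424 = 2544
  C=C: 1 × 639 = 639
  H–H: 1 × 431 = 431
  Σ(formed) = 3950 kJ
ΔH = Σ(broken) − Σ(formed) = 4064 − 3950 = +114 kJ

ΔH ≈ +114 kJ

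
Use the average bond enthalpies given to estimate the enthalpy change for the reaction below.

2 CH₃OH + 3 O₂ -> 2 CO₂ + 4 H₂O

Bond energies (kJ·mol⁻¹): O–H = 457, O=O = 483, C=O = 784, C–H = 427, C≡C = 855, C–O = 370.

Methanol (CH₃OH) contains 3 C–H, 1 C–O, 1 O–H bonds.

Bonds broken (reactants):
  C–H: 6 × 427 = 2562
  C–O: 2 × 370 = 740
  O–H: 2 × 457 = 914
  O=O: 3 × 483 = 1449
  Σ(broken) = 5665 kJ
Bonds formed (products):
  C=O: 4 × 784 = 3136
  O–H: 8 × 457 = 3656
  Σ(formed) = 6792 kJ
ΔH = Σ(broken) − Σ(formed) = 5665 − 6792 = −1127 kJ

ΔH ≈ −1127 kJ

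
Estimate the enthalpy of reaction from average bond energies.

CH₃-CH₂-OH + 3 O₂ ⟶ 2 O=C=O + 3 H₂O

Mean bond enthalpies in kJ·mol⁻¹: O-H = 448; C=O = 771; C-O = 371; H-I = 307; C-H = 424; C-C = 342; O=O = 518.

Bonds broken (reactants):
  C-C: 1 × 342 = 342
  C-H: 5 × 424 = 2120
  C-O: 1 × 371 = 371
  O-H: 1 × 448 = 448
  O=O: 3 × 518 = 1554
  Σ(broken) = 4835 kJ
Bonds formed (products):
  C=O: 4 × 771 = 3084
  O-H: 6 × 448 = 2688
  Σ(formed) = 5772 kJ
ΔH = Σ(broken) − Σ(formed) = 4835 − 5772 = −937 kJ

ΔH ≈ −937 kJ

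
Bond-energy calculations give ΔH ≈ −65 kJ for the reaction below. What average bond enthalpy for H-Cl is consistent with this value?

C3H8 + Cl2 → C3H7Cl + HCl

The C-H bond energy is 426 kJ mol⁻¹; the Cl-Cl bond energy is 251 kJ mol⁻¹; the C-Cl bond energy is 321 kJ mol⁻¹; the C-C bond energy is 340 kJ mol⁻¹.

D(H-Cl) ≈ 421 kJ/mol

Let D be the H-Cl bond energy.
Σ(broken) = 2×340 + 8×426 + 1×251 = 4339
Σ(formed) = 2×340 + 1×321 + 7×426 + 1×D = 3983 + D
ΔH = Σ(broken) − Σ(formed) = (4339) − (3983 + D) = +356 − D
Setting this equal to −65 kJ gives D = 421 kJ/mol.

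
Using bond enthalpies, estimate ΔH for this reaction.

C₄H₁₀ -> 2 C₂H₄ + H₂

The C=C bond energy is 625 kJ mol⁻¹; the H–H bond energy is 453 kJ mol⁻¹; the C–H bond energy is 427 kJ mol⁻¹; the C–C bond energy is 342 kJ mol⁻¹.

ΔH ≈ +177 kJ

Bonds broken (reactants):
  C–C: 3 × 342 = 1026
  C–H: 10 × 427 = 4270
  Σ(broken) = 5296 kJ
Bonds formed (products):
  C–H: 8 × 427 = 3416
  C=C: 2 × 625 = 1250
  H–H: 1 × 453 = 453
  Σ(formed) = 5119 kJ
ΔH = Σ(broken) − Σ(formed) = 5296 − 5119 = +177 kJ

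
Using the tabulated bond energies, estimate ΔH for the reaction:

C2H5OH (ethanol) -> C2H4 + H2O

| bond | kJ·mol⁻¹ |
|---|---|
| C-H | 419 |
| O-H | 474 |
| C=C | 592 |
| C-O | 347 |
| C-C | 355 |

Bonds broken (reactants):
  C-C: 1 × 355 = 355
  C-H: 5 × 419 = 2095
  C-O: 1 × 347 = 347
  O-H: 1 × 474 = 474
  Σ(broken) = 3271 kJ
Bonds formed (products):
  C-H: 4 × 419 = 1676
  C=C: 1 × 592 = 592
  O-H: 2 × 474 = 948
  Σ(formed) = 3216 kJ
ΔH = Σ(broken) − Σ(formed) = 3271 − 3216 = +55 kJ

ΔH ≈ +55 kJ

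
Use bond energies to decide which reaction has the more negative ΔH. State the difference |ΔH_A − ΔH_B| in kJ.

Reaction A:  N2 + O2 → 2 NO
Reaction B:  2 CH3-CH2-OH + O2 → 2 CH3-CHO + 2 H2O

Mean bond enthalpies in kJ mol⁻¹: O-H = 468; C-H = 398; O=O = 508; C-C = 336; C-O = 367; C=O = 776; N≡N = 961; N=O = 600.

Reaction B, by 719 kJ

Reaction A:
  Bonds broken (reactants):
    N≡N: 1 × 961 = 961
    O=O: 1 × 508 = 508
    Σ(broken) = 1469 kJ
  Bonds formed (products):
    N=O: 2 × 600 = 1200
    Σ(formed) = 1200 kJ
  ΔH_A = 1469 − 1200 = +269 kJ
Reaction B:
  Bonds broken (reactants):
    C-C: 2 × 336 = 672
    C-H: 10 × 398 = 3980
    C-O: 2 × 367 = 734
    O-H: 2 × 468 = 936
    O=O: 1 × 508 = 508
    Σ(broken) = 6830 kJ
  Bonds formed (products):
    C-C: 2 × 336 = 672
    C-H: 8 × 398 = 3184
    C=O: 2 × 776 = 1552
    O-H: 4 × 468 = 1872
    Σ(formed) = 7280 kJ
  ΔH_B = 6830 − 7280 = −450 kJ
ΔH_A − ΔH_B = +719 kJ, so reaction B has the more negative ΔH; |ΔH_A − ΔH_B| = 719 kJ.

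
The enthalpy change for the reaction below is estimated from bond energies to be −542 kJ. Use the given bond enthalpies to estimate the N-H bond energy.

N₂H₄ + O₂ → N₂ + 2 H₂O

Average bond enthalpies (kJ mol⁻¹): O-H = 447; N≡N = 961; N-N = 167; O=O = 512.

Let D be the N-H bond energy.
Σ(broken) = 4×D + 1×167 + 1×512 = 679 + 4D
Σ(formed) = 1×961 + 4×447 = 2749
ΔH = Σ(broken) − Σ(formed) = (679 + 4D) − (2749) = −2070 + 4D
Setting this equal to −542 kJ gives 4D = 1528, so D = 382 kJ/mol.

D(N-H) ≈ 382 kJ/mol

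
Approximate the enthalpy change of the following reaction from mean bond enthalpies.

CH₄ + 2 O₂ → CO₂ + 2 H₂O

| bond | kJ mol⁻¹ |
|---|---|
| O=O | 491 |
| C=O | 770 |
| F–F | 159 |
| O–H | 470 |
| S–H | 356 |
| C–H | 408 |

Bonds broken (reactants):
  C–H: 4 × 408 = 1632
  O=O: 2 × 491 = 982
  Σ(broken) = 2614 kJ
Bonds formed (products):
  C=O: 2 × 770 = 1540
  O–H: 4 × 470 = 1880
  Σ(formed) = 3420 kJ
ΔH = Σ(broken) − Σ(formed) = 2614 − 3420 = −806 kJ

ΔH ≈ −806 kJ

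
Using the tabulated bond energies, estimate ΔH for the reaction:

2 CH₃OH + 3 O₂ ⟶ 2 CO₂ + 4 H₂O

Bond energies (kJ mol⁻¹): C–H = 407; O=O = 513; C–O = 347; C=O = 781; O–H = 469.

Bonds broken (reactants):
  C–H: 6 × 407 = 2442
  C–O: 2 × 347 = 694
  O–H: 2 × 469 = 938
  O=O: 3 × 513 = 1539
  Σ(broken) = 5613 kJ
Bonds formed (products):
  C=O: 4 × 781 = 3124
  O–H: 8 × 469 = 3752
  Σ(formed) = 6876 kJ
ΔH = Σ(broken) − Σ(formed) = 5613 − 6876 = −1263 kJ

ΔH ≈ −1263 kJ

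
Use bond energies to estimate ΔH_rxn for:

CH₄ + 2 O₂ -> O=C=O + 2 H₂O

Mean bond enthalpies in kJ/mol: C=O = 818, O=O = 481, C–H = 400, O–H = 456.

ΔH ≈ −898 kJ

Bonds broken (reactants):
  C–H: 4 × 400 = 1600
  O=O: 2 × 481 = 962
  Σ(broken) = 2562 kJ
Bonds formed (products):
  C=O: 2 × 818 = 1636
  O–H: 4 × 456 = 1824
  Σ(formed) = 3460 kJ
ΔH = Σ(broken) − Σ(formed) = 2562 − 3460 = −898 kJ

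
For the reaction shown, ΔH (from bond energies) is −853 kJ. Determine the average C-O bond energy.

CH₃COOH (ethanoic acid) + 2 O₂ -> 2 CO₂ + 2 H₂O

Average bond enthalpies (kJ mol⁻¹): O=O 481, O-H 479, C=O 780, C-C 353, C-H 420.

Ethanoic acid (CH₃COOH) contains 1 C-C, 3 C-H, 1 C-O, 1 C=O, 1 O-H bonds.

Let D be the C-O bond energy.
Σ(broken) = 1×353 + 3×420 + 1×D + 1×780 + 1×479 + 2×481 = 3834 + D
Σ(formed) = 4×780 + 4×479 = 5036
ΔH = Σ(broken) − Σ(formed) = (3834 + D) − (5036) = −1202 + D
Setting this equal to −853 kJ gives D = 349 kJ/mol.

D(C-O) ≈ 349 kJ/mol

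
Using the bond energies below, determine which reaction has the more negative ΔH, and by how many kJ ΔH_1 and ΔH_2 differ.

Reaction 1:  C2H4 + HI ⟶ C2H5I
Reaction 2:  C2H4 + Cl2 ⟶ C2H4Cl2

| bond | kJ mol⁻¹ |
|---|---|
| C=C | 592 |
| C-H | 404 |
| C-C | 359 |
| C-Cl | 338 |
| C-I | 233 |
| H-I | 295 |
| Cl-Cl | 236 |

Reaction 2, by 98 kJ

Reaction 1:
  Bonds broken (reactants):
    C-H: 4 × 404 = 1616
    C=C: 1 × 592 = 592
    H-I: 1 × 295 = 295
    Σ(broken) = 2503 kJ
  Bonds formed (products):
    C-C: 1 × 359 = 359
    C-H: 5 × 404 = 2020
    C-I: 1 × 233 = 233
    Σ(formed) = 2612 kJ
  ΔH_1 = 2503 − 2612 = −109 kJ
Reaction 2:
  Bonds broken (reactants):
    C-H: 4 × 404 = 1616
    C=C: 1 × 592 = 592
    Cl-Cl: 1 × 236 = 236
    Σ(broken) = 2444 kJ
  Bonds formed (products):
    C-C: 1 × 359 = 359
    C-Cl: 2 × 338 = 676
    C-H: 4 × 404 = 1616
    Σ(formed) = 2651 kJ
  ΔH_2 = 2444 − 2651 = −207 kJ
ΔH_1 − ΔH_2 = +98 kJ, so reaction 2 has the more negative ΔH; |ΔH_1 − ΔH_2| = 98 kJ.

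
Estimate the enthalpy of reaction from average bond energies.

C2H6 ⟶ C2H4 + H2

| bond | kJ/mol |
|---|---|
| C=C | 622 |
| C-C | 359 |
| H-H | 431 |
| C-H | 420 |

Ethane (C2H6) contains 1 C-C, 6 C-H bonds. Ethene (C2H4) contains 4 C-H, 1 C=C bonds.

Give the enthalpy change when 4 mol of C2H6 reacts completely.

ΔH = +584 kJ

Bonds broken (reactants):
  C-C: 1 × 359 = 359
  C-H: 6 × 420 = 2520
  Σ(broken) = 2879 kJ
Bonds formed (products):
  C-H: 4 × 420 = 1680
  C=C: 1 × 622 = 622
  H-H: 1 × 431 = 431
  Σ(formed) = 2733 kJ
ΔH = Σ(broken) − Σ(formed) = 2879 − 2733 = +146 kJ
For 4× the reaction as written: 4 × (+146) = +584 kJ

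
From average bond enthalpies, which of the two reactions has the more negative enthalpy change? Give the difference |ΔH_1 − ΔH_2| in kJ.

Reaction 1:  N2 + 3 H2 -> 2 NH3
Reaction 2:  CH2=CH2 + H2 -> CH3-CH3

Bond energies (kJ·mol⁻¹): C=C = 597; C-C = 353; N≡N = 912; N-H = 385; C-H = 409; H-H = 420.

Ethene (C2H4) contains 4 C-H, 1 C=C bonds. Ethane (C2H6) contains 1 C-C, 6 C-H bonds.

Reaction 2, by 16 kJ

Reaction 1:
  Bonds broken (reactants):
    H-H: 3 × 420 = 1260
    N≡N: 1 × 912 = 912
    Σ(broken) = 2172 kJ
  Bonds formed (products):
    N-H: 6 × 385 = 2310
    Σ(formed) = 2310 kJ
  ΔH_1 = 2172 − 2310 = −138 kJ
Reaction 2:
  Bonds broken (reactants):
    C-H: 4 × 409 = 1636
    C=C: 1 × 597 = 597
    H-H: 1 × 420 = 420
    Σ(broken) = 2653 kJ
  Bonds formed (products):
    C-C: 1 × 353 = 353
    C-H: 6 × 409 = 2454
    Σ(formed) = 2807 kJ
  ΔH_2 = 2653 − 2807 = −154 kJ
ΔH_1 − ΔH_2 = +16 kJ, so reaction 2 has the more negative ΔH; |ΔH_1 − ΔH_2| = 16 kJ.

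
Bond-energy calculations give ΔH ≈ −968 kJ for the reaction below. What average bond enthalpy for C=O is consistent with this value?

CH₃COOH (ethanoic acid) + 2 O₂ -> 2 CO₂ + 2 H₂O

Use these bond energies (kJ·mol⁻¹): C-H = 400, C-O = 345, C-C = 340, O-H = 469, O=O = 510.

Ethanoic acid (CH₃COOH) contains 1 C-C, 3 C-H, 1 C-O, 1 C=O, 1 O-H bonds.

Let D be the C=O bond energy.
Σ(broken) = 1×340 + 3×400 + 1×345 + 1×D + 1×469 + 2×510 = 3374 + D
Σ(formed) = 4×D + 4×469 = 1876 + 4D
ΔH = Σ(broken) − Σ(formed) = (3374 + D) − (1876 + 4D) = +1498 − 3D
Setting this equal to −968 kJ gives 3D = 2466, so D = 822 kJ/mol.

D(C=O) ≈ 822 kJ/mol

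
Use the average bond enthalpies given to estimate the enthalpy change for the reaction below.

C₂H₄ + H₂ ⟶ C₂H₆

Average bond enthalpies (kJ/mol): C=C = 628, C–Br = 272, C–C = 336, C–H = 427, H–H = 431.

ΔH ≈ −131 kJ

Bonds broken (reactants):
  C–H: 4 × 427 = 1708
  C=C: 1 × 628 = 628
  H–H: 1 × 431 = 431
  Σ(broken) = 2767 kJ
Bonds formed (products):
  C–C: 1 × 336 = 336
  C–H: 6 × 427 = 2562
  Σ(formed) = 2898 kJ
ΔH = Σ(broken) − Σ(formed) = 2767 − 2898 = −131 kJ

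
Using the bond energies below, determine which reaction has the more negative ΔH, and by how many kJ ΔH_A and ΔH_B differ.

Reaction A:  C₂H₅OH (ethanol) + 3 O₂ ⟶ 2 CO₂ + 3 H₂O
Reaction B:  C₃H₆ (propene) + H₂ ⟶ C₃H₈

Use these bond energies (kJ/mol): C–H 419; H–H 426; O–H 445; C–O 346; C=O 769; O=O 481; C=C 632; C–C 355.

Reaction A, by 927 kJ

Reaction A:
  Bonds broken (reactants):
    C–C: 1 × 355 = 355
    C–H: 5 × 419 = 2095
    C–O: 1 × 346 = 346
    O–H: 1 × 445 = 445
    O=O: 3 × 481 = 1443
    Σ(broken) = 4684 kJ
  Bonds formed (products):
    C=O: 4 × 769 = 3076
    O–H: 6 × 445 = 2670
    Σ(formed) = 5746 kJ
  ΔH_A = 4684 − 5746 = −1062 kJ
Reaction B:
  Bonds broken (reactants):
    C–C: 1 × 355 = 355
    C–H: 6 × 419 = 2514
    C=C: 1 × 632 = 632
    H–H: 1 × 426 = 426
    Σ(broken) = 3927 kJ
  Bonds formed (products):
    C–C: 2 × 355 = 710
    C–H: 8 × 419 = 3352
    Σ(formed) = 4062 kJ
  ΔH_B = 3927 − 4062 = −135 kJ
ΔH_A − ΔH_B = −927 kJ, so reaction A has the more negative ΔH; |ΔH_A − ΔH_B| = 927 kJ.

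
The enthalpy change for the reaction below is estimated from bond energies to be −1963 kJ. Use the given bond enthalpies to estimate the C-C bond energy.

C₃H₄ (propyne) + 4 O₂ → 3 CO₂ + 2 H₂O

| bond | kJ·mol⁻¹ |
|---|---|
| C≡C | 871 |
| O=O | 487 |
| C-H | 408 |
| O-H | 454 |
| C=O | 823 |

D(C-C) ≈ 340 kJ/mol

Let D be the C-C bond energy.
Σ(broken) = 1×871 + 1×D + 4×408 + 4×487 = 4451 + D
Σ(formed) = 6×823 + 4×454 = 6754
ΔH = Σ(broken) − Σ(formed) = (4451 + D) − (6754) = −2303 + D
Setting this equal to −1963 kJ gives D = 340 kJ/mol.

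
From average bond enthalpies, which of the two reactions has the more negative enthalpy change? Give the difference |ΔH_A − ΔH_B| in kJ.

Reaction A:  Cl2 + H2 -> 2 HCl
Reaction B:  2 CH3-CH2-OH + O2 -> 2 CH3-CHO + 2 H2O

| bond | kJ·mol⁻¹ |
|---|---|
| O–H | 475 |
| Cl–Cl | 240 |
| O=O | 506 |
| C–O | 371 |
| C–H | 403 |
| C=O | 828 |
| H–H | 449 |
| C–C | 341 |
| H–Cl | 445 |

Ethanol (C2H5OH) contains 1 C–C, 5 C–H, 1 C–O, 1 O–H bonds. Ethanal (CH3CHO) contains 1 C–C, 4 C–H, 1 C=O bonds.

Reaction B, by 351 kJ

Reaction A:
  Bonds broken (reactants):
    Cl–Cl: 1 × 240 = 240
    H–H: 1 × 449 = 449
    Σ(broken) = 689 kJ
  Bonds formed (products):
    H–Cl: 2 × 445 = 890
    Σ(formed) = 890 kJ
  ΔH_A = 689 − 890 = −201 kJ
Reaction B:
  Bonds broken (reactants):
    C–C: 2 × 341 = 682
    C–H: 10 × 403 = 4030
    C–O: 2 × 371 = 742
    O–H: 2 × 475 = 950
    O=O: 1 × 506 = 506
    Σ(broken) = 6910 kJ
  Bonds formed (products):
    C–C: 2 × 341 = 682
    C–H: 8 × 403 = 3224
    C=O: 2 × 828 = 1656
    O–H: 4 × 475 = 1900
    Σ(formed) = 7462 kJ
  ΔH_B = 6910 − 7462 = −552 kJ
ΔH_A − ΔH_B = +351 kJ, so reaction B has the more negative ΔH; |ΔH_A − ΔH_B| = 351 kJ.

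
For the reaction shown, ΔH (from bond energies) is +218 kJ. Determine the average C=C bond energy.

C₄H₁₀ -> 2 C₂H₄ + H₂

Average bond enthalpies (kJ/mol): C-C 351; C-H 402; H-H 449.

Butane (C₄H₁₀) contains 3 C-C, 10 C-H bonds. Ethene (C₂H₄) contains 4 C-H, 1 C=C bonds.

Let D be the C=C bond energy.
Σ(broken) = 3×351 + 10×402 = 5073
Σ(formed) = 8×402 + 2×D + 1×449 = 3665 + 2D
ΔH = Σ(broken) − Σ(formed) = (5073) − (3665 + 2D) = +1408 − 2D
Setting this equal to +218 kJ gives 2D = 1190, so D = 595 kJ/mol.

D(C=C) ≈ 595 kJ/mol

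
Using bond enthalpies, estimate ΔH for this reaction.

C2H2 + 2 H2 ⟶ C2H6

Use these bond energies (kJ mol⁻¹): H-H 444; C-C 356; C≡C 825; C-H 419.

ΔH ≈ −319 kJ

Bonds broken (reactants):
  C≡C: 1 × 825 = 825
  C-H: 2 × 419 = 838
  H-H: 2 × 444 = 888
  Σ(broken) = 2551 kJ
Bonds formed (products):
  C-C: 1 × 356 = 356
  C-H: 6 × 419 = 2514
  Σ(formed) = 2870 kJ
ΔH = Σ(broken) − Σ(formed) = 2551 − 2870 = −319 kJ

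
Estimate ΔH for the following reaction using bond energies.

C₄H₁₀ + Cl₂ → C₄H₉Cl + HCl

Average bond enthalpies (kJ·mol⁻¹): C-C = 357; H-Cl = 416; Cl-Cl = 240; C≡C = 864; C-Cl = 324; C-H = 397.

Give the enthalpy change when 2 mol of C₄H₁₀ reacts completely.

Bonds broken (reactants):
  C-C: 3 × 357 = 1071
  C-H: 10 × 397 = 3970
  Cl-Cl: 1 × 240 = 240
  Σ(broken) = 5281 kJ
Bonds formed (products):
  C-C: 3 × 357 = 1071
  C-Cl: 1 × 324 = 324
  C-H: 9 × 397 = 3573
  H-Cl: 1 × 416 = 416
  Σ(formed) = 5384 kJ
ΔH = Σ(broken) − Σ(formed) = 5281 − 5384 = −103 kJ
For 2× the reaction as written: 2 × (−103) = −206 kJ

ΔH = −206 kJ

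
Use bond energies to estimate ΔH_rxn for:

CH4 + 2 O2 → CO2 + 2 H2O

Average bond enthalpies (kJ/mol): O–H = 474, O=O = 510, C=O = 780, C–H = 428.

Bonds broken (reactants):
  C–H: 4 × 428 = 1712
  O=O: 2 × 510 = 1020
  Σ(broken) = 2732 kJ
Bonds formed (products):
  C=O: 2 × 780 = 1560
  O–H: 4 × 474 = 1896
  Σ(formed) = 3456 kJ
ΔH = Σ(broken) − Σ(formed) = 2732 − 3456 = −724 kJ

ΔH ≈ −724 kJ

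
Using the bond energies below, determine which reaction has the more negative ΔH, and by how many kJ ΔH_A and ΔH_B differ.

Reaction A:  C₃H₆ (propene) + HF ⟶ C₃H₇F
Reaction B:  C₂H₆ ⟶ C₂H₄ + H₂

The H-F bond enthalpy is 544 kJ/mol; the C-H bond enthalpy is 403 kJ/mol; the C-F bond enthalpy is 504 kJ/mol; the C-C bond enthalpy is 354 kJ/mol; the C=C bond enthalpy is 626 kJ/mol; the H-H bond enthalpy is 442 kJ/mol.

Reaction A, by 183 kJ

Reaction A:
  Bonds broken (reactants):
    C-C: 1 × 354 = 354
    C-H: 6 × 403 = 2418
    C=C: 1 × 626 = 626
    H-F: 1 × 544 = 544
    Σ(broken) = 3942 kJ
  Bonds formed (products):
    C-C: 2 × 354 = 708
    C-F: 1 × 504 = 504
    C-H: 7 × 403 = 2821
    Σ(formed) = 4033 kJ
  ΔH_A = 3942 − 4033 = −91 kJ
Reaction B:
  Bonds broken (reactants):
    C-C: 1 × 354 = 354
    C-H: 6 × 403 = 2418
    Σ(broken) = 2772 kJ
  Bonds formed (products):
    C-H: 4 × 403 = 1612
    C=C: 1 × 626 = 626
    H-H: 1 × 442 = 442
    Σ(formed) = 2680 kJ
  ΔH_B = 2772 − 2680 = +92 kJ
ΔH_A − ΔH_B = −183 kJ, so reaction A has the more negative ΔH; |ΔH_A − ΔH_B| = 183 kJ.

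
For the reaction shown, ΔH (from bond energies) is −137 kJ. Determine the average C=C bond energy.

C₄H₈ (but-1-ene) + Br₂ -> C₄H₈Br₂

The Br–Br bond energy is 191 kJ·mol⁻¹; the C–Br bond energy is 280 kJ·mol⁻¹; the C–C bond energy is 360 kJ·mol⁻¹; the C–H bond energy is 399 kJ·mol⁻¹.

D(C=C) ≈ 592 kJ/mol

Let D be the C=C bond energy.
Σ(broken) = 1×191 + 2×360 + 8×399 + 1×D = 4103 + D
Σ(formed) = 2×280 + 3×360 + 8×399 = 4832
ΔH = Σ(broken) − Σ(formed) = (4103 + D) − (4832) = −729 + D
Setting this equal to −137 kJ gives D = 592 kJ/mol.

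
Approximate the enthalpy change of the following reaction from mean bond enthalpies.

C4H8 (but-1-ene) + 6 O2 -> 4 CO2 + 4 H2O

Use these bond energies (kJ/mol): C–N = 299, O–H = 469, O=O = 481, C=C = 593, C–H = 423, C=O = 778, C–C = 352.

Bonds broken (reactants):
  C–C: 2 × 352 = 704
  C–H: 8 × 423 = 3384
  C=C: 1 × 593 = 593
  O=O: 6 × 481 = 2886
  Σ(broken) = 7567 kJ
Bonds formed (products):
  C=O: 8 × 778 = 6224
  O–H: 8 × 469 = 3752
  Σ(formed) = 9976 kJ
ΔH = Σ(broken) − Σ(formed) = 7567 − 9976 = −2409 kJ

ΔH ≈ −2409 kJ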